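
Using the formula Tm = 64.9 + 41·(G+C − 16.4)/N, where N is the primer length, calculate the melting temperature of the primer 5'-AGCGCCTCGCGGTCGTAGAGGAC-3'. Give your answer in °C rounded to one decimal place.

Base counts: A=4, T=3, G=9, C=7; G+C = 16, N = 23.
Tm = 64.9 + 41·(16 − 16.4)/23 = 64.9 + -16.40/23 = 64.2°C.

64.2°C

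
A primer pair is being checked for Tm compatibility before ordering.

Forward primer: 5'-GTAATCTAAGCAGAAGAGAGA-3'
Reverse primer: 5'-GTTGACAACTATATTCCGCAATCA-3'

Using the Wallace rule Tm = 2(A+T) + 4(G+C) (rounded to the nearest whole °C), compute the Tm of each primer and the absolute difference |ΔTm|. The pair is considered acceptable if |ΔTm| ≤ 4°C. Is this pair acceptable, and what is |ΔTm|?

Forward: A=10 T=3 G=6 C=2 → Tm = 2·13 + 4·8 = 58°C.
Reverse: A=8 T=7 G=3 C=6 → Tm = 2·15 + 4·9 = 66°C.
|ΔTm| = |58 − 66| = 8°C, > 4°C.

|ΔTm| = 8°C; the pair is not acceptable.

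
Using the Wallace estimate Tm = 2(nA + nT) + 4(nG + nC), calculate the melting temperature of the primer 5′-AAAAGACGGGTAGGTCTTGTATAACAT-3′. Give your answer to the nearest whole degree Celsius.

74°C

Base counts: A=10, T=7, G=7, C=3 (length 27).
Tm = 2·(10+7) + 4·(7+3) = 2·17 + 4·10 = 34 + 40 = 74°C.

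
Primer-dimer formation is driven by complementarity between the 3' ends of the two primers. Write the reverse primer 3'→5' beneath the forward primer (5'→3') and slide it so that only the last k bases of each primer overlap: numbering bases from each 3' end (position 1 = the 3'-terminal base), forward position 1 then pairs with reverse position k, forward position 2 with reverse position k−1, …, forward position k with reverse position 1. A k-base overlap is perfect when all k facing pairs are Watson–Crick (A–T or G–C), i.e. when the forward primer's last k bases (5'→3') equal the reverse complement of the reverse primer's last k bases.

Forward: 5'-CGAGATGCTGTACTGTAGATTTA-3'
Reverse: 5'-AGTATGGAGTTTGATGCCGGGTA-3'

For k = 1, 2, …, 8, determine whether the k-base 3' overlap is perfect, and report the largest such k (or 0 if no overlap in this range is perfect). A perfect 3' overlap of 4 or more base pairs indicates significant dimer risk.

Last 8 bases (5'→3') — forward …TAGATTTA, reverse …GCCGGGTA.
Reverse complement of the reverse primer's last 8 bases: TACCCGGC; its first k bases are the reverse complement of the reverse primer's last k bases, so a perfect k-base overlap needs the forward primer's last k bases to equal them.
Comparing (forward last k vs required): k=1: A vs T ✗; k=2: TA vs TA ✓; k=3: TTA vs TAC ✗; k=4: TTTA vs TACC ✗; k=5: ATTTA vs TACCC ✗; k=6: GATTTA vs TACCCG ✗; k=7: AGATTTA vs TACCCGG ✗; k=8: TAGATTTA vs TACCCGGC ✗.
Only k = 2 is perfect, so the longest perfect 3' overlap is 2.

Longest perfect overlap: 2 complementary base pairs; below the dimer-risk threshold (threshold 4).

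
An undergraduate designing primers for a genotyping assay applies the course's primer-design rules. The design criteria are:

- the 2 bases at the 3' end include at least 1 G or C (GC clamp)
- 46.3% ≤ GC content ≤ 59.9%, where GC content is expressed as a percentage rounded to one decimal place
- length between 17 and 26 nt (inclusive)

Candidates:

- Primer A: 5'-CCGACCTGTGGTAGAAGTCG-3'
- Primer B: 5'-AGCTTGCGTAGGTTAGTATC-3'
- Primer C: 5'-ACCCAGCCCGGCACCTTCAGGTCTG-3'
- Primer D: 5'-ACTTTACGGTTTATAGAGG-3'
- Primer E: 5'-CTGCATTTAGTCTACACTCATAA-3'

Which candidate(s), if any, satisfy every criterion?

Primer A (20 nt, A=4 T=4 G=7 C=5): 3' end CG has 2 G/C ✓; GC 12/20 = 60.0%, outside 46.3–59.9% ✗; length 20 ✓ — fails.
Primer B (20 nt, A=4 T=7 G=6 C=3): 3' end TC has 1 G/C ✓; GC 9/20 = 45.0%, outside 46.3–59.9% ✗; length 20 ✓ — fails.
Primer C (25 nt, A=4 T=4 G=6 C=11): 3' end TG has 1 G/C ✓; GC 17/25 = 68.0%, outside 46.3–59.9% ✗; length 25 ✓ — fails.
Primer D (19 nt, A=5 T=7 G=5 C=2): 3' end GG has 2 G/C ✓; GC 7/19 = 36.8%, outside 46.3–59.9% ✗; length 19 ✓ — fails.
Primer E (23 nt, A=7 T=8 G=2 C=6): 3' end AA has 0 G/C, need ≥1 ✗; GC 8/23 = 34.8%, outside 46.3–59.9% ✗; length 23 ✓ — fails.

None of the candidates satisfy all criteria.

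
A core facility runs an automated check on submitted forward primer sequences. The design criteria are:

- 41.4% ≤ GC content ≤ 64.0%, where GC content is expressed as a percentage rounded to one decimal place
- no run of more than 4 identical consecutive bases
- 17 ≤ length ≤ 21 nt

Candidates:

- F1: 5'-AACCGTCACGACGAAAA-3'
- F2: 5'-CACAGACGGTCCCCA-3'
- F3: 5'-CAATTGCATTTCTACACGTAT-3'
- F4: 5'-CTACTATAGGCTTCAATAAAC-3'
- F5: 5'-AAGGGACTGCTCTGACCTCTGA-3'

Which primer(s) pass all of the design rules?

F1 only.

F1 (17 nt, A=8 T=1 G=3 C=5): GC 8/17 = 47.1% ✓; longest run = 4 ✓; length 17 ✓ — passes.
F2 (15 nt, A=4 T=1 G=3 C=7): GC 10/15 = 66.7%, outside 41.4–64.0% ✗; longest run = 4 ✓; length 15, outside 17–21 ✗ — fails.
F3 (21 nt, A=6 T=8 G=2 C=5): GC 7/21 = 33.3%, outside 41.4–64.0% ✗; longest run = 3 ✓; length 21 ✓ — fails.
F4 (21 nt, A=8 T=6 G=2 C=5): GC 7/21 = 33.3%, outside 41.4–64.0% ✗; longest run = 3 ✓; length 21 ✓ — fails.
F5 (22 nt, A=5 T=5 G=6 C=6): GC 12/22 = 54.5% ✓; longest run = 3 ✓; length 22, outside 17–21 ✗ — fails.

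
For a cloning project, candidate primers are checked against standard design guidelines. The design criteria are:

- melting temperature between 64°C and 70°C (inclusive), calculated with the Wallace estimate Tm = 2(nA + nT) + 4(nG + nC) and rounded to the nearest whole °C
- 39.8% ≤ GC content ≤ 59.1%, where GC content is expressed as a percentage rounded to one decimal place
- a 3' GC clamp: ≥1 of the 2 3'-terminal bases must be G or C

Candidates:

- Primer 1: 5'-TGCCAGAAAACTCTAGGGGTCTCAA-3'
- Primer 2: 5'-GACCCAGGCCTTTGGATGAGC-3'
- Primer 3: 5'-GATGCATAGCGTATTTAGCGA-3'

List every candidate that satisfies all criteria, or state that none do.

None of the candidates satisfy all criteria.

Primer 1 (25 nt, A=8 T=5 G=6 C=6): Tm = 2·13 + 4·12 = 74°C, outside 64–70°C ✗; GC 12/25 = 48.0% ✓; 3' end AA has 0 G/C, need ≥1 ✗ — fails.
Primer 2 (21 nt, A=4 T=4 G=7 C=6): Tm = 2·8 + 4·13 = 68°C ✓; GC 13/21 = 61.9%, outside 39.8–59.1% ✗; 3' end GC has 2 G/C ✓ — fails.
Primer 3 (21 nt, A=6 T=6 G=6 C=3): Tm = 2·12 + 4·9 = 60°C, outside 64–70°C ✗; GC 9/21 = 42.9% ✓; 3' end GA has 1 G/C ✓ — fails.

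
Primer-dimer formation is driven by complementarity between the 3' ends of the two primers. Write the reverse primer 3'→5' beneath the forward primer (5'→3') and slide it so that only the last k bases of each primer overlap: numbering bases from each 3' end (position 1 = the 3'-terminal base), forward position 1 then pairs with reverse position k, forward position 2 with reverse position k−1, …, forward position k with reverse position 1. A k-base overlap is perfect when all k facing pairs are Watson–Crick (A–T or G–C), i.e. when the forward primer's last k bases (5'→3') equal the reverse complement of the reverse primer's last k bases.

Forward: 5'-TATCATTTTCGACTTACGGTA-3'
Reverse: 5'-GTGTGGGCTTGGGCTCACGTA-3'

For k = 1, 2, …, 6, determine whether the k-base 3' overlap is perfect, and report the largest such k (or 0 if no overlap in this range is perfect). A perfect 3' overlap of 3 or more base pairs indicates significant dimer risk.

Last 6 bases (5'→3') — forward …ACGGTA, reverse …CACGTA.
Reverse complement of the reverse primer's last 6 bases: TACGTG; its first k bases are the reverse complement of the reverse primer's last k bases, so a perfect k-base overlap needs the forward primer's last k bases to equal them.
Comparing (forward last k vs required): k=1: A vs T ✗; k=2: TA vs TA ✓; k=3: GTA vs TAC ✗; k=4: GGTA vs TACG ✗; k=5: CGGTA vs TACGT ✗; k=6: ACGGTA vs TACGTG ✗.
Only k = 2 is perfect, so the longest perfect 3' overlap is 2.

Longest perfect overlap: 2 complementary base pairs; below the dimer-risk threshold (threshold 3).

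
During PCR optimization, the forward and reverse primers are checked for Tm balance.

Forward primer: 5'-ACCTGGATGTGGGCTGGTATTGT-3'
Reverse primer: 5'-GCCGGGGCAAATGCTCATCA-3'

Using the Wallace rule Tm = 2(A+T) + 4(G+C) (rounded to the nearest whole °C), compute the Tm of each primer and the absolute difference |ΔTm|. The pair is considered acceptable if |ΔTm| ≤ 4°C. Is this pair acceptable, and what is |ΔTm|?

Forward: A=3 T=8 G=9 C=3 → Tm = 2·11 + 4·12 = 70°C.
Reverse: A=5 T=3 G=6 C=6 → Tm = 2·8 + 4·12 = 64°C.
|ΔTm| = |70 − 64| = 6°C, > 4°C.

|ΔTm| = 6°C; the pair is not acceptable.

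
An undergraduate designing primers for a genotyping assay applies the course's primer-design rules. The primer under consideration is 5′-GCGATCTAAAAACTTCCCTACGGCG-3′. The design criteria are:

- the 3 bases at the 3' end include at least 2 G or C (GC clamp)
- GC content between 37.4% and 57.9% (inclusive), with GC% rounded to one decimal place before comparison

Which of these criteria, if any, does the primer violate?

Meets all criteria.

Base counts: A=7, T=5, G=5, C=8 (length 25).
GC clamp: 3' end GCG has 3 G/C ✓
GC content: GC 13/25 = 52.0% ✓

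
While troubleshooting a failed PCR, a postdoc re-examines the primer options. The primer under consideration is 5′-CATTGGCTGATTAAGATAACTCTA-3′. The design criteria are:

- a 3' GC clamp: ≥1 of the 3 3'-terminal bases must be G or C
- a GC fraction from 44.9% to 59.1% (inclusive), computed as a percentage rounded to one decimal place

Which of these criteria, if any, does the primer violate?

Fails: GC content.

Base counts: A=8, T=8, G=4, C=4 (length 24).
GC clamp: 3' end CTA has 1 G/C ✓
GC content: GC 8/24 = 33.3%, outside 44.9–59.1% ✗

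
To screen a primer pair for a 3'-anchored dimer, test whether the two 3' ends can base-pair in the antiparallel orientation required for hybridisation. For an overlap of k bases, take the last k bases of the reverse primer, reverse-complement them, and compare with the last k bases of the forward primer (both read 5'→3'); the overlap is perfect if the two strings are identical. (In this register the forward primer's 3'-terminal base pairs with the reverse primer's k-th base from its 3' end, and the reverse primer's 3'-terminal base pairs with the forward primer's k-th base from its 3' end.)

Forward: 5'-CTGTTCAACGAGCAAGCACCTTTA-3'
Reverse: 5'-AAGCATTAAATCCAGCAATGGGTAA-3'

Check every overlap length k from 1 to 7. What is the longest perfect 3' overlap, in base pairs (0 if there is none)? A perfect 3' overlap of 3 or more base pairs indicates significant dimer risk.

Longest perfect overlap: 3 complementary base pairs; significant dimer risk (threshold 3).

Last 7 bases (5'→3') — forward …ACCTTTA, reverse …TGGGTAA.
Reverse complement of the reverse primer's last 7 bases: TTACCCA; its first k bases are the reverse complement of the reverse primer's last k bases, so a perfect k-base overlap needs the forward primer's last k bases to equal them.
Comparing (forward last k vs required): k=1: A vs T ✗; k=2: TA vs TT ✗; k=3: TTA vs TTA ✓; k=4: TTTA vs TTAC ✗; k=5: CTTTA vs TTACC ✗; k=6: CCTTTA vs TTACCC ✗; k=7: ACCTTTA vs TTACCCA ✗.
Only k = 3 is perfect, so the longest perfect 3' overlap is 3.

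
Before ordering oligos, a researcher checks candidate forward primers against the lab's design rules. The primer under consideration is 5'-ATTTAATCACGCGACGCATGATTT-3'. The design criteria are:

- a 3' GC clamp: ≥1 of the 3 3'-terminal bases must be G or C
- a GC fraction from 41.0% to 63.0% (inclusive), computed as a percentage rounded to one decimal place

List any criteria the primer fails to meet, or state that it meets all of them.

Fails: GC clamp, GC content.

Base counts: A=7, T=8, G=4, C=5 (length 24).
GC clamp: 3' end TTT has 0 G/C, need ≥1 ✗
GC content: GC 9/24 = 37.5%, outside 41.0–63.0% ✗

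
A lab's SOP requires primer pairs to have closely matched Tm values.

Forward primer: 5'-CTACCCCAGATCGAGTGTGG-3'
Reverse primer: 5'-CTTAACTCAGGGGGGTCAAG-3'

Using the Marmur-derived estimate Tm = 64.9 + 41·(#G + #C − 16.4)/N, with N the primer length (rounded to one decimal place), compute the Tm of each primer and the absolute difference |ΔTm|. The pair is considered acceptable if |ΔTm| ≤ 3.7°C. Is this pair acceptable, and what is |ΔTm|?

|ΔTm| = 2.1°C; the pair is acceptable.

Forward: G+C = 12, N = 20 → Tm = 64.9 + 41·(12 − 16.4)/20 = 55.9°C.
Reverse: G+C = 11, N = 20 → Tm = 64.9 + 41·(11 − 16.4)/20 = 53.8°C.
|ΔTm| = |55.9 − 53.8| = 2.1°C, ≤ 3.7°C.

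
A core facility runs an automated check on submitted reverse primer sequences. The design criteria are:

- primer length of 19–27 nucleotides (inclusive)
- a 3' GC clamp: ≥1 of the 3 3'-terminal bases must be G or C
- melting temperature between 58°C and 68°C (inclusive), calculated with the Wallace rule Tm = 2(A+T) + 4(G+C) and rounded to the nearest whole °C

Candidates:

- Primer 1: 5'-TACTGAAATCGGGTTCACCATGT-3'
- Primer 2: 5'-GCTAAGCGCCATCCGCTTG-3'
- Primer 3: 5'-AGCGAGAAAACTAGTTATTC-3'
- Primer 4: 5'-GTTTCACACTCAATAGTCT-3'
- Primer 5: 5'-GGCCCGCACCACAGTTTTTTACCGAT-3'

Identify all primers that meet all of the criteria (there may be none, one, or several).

Primer 1 and Primer 2.

Primer 1 (23 nt, A=6 T=7 G=5 C=5): length 23 ✓; 3' end TGT has 1 G/C ✓; Tm = 2·13 + 4·10 = 66°C ✓ — passes.
Primer 2 (19 nt, A=3 T=4 G=5 C=7): length 19 ✓; 3' end TTG has 1 G/C ✓; Tm = 2·7 + 4·12 = 62°C ✓ — passes.
Primer 3 (20 nt, A=8 T=5 G=4 C=3): length 20 ✓; 3' end TTC has 1 G/C ✓; Tm = 2·13 + 4·7 = 54°C, outside 58–68°C ✗ — fails.
Primer 4 (19 nt, A=5 T=7 G=2 C=5): length 19 ✓; 3' end TCT has 1 G/C ✓; Tm = 2·12 + 4·7 = 52°C, outside 58–68°C ✗ — fails.
Primer 5 (26 nt, A=5 T=7 G=5 C=9): length 26 ✓; 3' end GAT has 1 G/C ✓; Tm = 2·12 + 4·14 = 80°C, outside 58–68°C ✗ — fails.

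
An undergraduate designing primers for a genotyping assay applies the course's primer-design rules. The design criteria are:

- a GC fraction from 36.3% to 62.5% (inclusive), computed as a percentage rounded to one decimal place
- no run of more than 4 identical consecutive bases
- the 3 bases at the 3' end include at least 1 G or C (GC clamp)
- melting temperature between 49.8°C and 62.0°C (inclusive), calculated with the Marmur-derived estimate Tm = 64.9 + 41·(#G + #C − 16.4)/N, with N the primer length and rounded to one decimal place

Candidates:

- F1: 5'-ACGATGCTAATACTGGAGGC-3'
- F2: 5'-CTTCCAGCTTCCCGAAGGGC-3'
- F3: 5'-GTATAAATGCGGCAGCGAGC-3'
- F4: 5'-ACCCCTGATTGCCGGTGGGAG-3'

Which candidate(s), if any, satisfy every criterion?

F1 and F3.

F1 (20 nt, A=6 T=4 G=6 C=4): GC 10/20 = 50.0% ✓; longest run = 2 ✓; 3' end GGC has 3 G/C ✓; Tm = 64.9 + 41·(10 − 16.4)/20 = 51.8°C ✓ — passes.
F2 (20 nt, A=3 T=4 G=5 C=8): GC 13/20 = 65.0%, outside 36.3–62.5% ✗; longest run = 3 ✓; 3' end GGC has 3 G/C ✓; Tm = 64.9 + 41·(13 − 16.4)/20 = 57.9°C ✓ — fails.
F3 (20 nt, A=6 T=3 G=7 C=4): GC 11/20 = 55.0% ✓; longest run = 3 ✓; 3' end AGC has 2 G/C ✓; Tm = 64.9 + 41·(11 − 16.4)/20 = 53.8°C ✓ — passes.
F4 (21 nt, A=3 T=4 G=8 C=6): GC 14/21 = 66.7%, outside 36.3–62.5% ✗; longest run = 4 ✓; 3' end GAG has 2 G/C ✓; Tm = 64.9 + 41·(14 − 16.4)/21 = 60.2°C ✓ — fails.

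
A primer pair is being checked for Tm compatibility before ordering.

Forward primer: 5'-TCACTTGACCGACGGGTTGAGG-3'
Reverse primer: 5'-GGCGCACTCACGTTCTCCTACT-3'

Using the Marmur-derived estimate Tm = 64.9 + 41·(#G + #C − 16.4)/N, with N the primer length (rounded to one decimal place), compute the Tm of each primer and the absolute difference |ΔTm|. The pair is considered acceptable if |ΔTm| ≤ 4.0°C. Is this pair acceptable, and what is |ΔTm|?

|ΔTm| = 0.0°C; the pair is acceptable.

Forward: G+C = 13, N = 22 → Tm = 64.9 + 41·(13 − 16.4)/22 = 58.6°C.
Reverse: G+C = 13, N = 22 → Tm = 64.9 + 41·(13 − 16.4)/22 = 58.6°C.
|ΔTm| = |58.6 − 58.6| = 0.0°C, ≤ 4.0°C.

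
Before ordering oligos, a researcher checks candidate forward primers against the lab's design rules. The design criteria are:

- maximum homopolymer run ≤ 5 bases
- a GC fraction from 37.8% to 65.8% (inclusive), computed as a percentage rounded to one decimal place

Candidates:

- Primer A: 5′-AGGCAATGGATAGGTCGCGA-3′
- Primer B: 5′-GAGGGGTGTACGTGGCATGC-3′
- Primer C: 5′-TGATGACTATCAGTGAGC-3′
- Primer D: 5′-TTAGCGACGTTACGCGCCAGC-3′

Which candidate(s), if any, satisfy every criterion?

Primer A, Primer B, Primer C and Primer D.

Primer A (20 nt, A=6 T=3 G=8 C=3): longest run = 2 ✓; GC 11/20 = 55.0% ✓ — passes.
Primer B (20 nt, A=3 T=4 G=10 C=3): longest run = 4 ✓; GC 13/20 = 65.0% ✓ — passes.
Primer C (18 nt, A=5 T=5 G=5 C=3): longest run = 1 ✓; GC 8/18 = 44.4% ✓ — passes.
Primer D (21 nt, A=4 T=4 G=6 C=7): longest run = 2 ✓; GC 13/21 = 61.9% ✓ — passes.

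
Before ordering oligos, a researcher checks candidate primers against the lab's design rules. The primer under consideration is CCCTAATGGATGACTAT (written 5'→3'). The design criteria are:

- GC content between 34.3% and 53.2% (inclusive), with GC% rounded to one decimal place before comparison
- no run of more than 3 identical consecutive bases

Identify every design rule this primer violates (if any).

Meets all criteria.

Base counts: A=5, T=5, G=3, C=4 (length 17).
GC content: GC 7/17 = 41.2% ✓
homopolymer run: longest run = 3 ✓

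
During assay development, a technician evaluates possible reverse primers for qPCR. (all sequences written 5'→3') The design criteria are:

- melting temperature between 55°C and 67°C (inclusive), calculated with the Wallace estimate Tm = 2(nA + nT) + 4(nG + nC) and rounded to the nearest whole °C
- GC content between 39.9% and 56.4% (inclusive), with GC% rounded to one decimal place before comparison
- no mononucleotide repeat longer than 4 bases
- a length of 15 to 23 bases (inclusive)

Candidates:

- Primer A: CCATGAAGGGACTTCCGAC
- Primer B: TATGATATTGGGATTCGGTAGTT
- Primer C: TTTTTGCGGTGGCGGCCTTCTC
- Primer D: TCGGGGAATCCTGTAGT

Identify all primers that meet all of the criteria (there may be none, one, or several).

Primer A (19 nt, A=5 T=3 G=5 C=6): Tm = 2·8 + 4·11 = 60°C ✓; GC 11/19 = 57.9%, outside 39.9–56.4% ✗; longest run = 3 ✓; length 19 ✓ — fails.
Primer B (23 nt, A=5 T=10 G=7 C=1): Tm = 2·15 + 4·8 = 62°C ✓; GC 8/23 = 34.8%, outside 39.9–56.4% ✗; longest run = 3 ✓; length 23 ✓ — fails.
Primer C (22 nt, A=0 T=9 G=7 C=6): Tm = 2·9 + 4·13 = 70°C, outside 55–67°C ✗; GC 13/22 = 59.1%, outside 39.9–56.4% ✗; longest run = 5, exceeds 4 ✗; length 22 ✓ — fails.
Primer D (17 nt, A=3 T=5 G=6 C=3): Tm = 2·8 + 4·9 = 52°C, outside 55–67°C ✗; GC 9/17 = 52.9% ✓; longest run = 4 ✓; length 17 ✓ — fails.

None of the candidates satisfy all criteria.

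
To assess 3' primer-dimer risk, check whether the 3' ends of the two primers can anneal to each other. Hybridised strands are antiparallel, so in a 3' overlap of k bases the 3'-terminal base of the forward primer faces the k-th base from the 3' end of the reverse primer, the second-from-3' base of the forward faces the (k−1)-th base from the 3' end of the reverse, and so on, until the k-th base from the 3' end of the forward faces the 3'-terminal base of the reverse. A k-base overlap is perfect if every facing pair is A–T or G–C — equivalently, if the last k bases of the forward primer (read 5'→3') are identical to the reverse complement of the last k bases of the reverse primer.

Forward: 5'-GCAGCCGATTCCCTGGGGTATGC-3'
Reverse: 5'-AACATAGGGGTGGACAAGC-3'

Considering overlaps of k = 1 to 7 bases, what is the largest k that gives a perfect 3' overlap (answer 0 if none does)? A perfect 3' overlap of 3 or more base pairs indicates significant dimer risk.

Longest perfect overlap: 2 complementary base pairs; below the dimer-risk threshold (threshold 3).

Last 7 bases (5'→3') — forward …GGTATGC, reverse …GACAAGC.
Reverse complement of the reverse primer's last 7 bases: GCTTGTC; its first k bases are the reverse complement of the reverse primer's last k bases, so a perfect k-base overlap needs the forward primer's last k bases to equal them.
Comparing (forward last k vs required): k=1: C vs G ✗; k=2: GC vs GC ✓; k=3: TGC vs GCT ✗; k=4: ATGC vs GCTT ✗; k=5: TATGC vs GCTTG ✗; k=6: GTATGC vs GCTTGT ✗; k=7: GGTATGC vs GCTTGTC ✗.
Only k = 2 is perfect, so the longest perfect 3' overlap is 2.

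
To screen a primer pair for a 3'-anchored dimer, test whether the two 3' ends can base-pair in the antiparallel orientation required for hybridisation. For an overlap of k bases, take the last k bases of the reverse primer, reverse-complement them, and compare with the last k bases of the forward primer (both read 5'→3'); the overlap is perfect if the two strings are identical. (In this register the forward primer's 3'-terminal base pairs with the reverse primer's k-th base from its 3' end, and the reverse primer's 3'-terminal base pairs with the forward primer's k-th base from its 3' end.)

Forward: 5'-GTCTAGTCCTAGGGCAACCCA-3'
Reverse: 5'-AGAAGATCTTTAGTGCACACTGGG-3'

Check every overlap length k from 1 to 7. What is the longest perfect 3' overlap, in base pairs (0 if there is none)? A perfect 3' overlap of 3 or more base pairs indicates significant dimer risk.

Last 7 bases (5'→3') — forward …CAACCCA, reverse …CACTGGG.
Reverse complement of the reverse primer's last 7 bases: CCCAGTG; its first k bases are the reverse complement of the reverse primer's last k bases, so a perfect k-base overlap needs the forward primer's last k bases to equal them.
Comparing (forward last k vs required): k=1: A vs C ✗; k=2: CA vs CC ✗; k=3: CCA vs CCC ✗; k=4: CCCA vs CCCA ✓; k=5: ACCCA vs CCCAG ✗; k=6: AACCCA vs CCCAGT ✗; k=7: CAACCCA vs CCCAGTG ✗.
Only k = 4 is perfect, so the longest perfect 3' overlap is 4.

Longest perfect overlap: 4 complementary base pairs; significant dimer risk (threshold 3).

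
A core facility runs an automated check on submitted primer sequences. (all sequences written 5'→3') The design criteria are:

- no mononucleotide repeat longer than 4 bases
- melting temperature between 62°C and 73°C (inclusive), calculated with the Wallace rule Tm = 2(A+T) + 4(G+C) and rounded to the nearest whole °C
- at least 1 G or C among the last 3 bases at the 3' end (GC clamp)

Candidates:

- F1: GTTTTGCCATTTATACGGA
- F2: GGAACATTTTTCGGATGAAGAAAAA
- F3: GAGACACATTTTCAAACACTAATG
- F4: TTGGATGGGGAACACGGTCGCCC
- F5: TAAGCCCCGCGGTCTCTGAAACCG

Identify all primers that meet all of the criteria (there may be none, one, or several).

F1 (19 nt, A=4 T=8 G=4 C=3): longest run = 4 ✓; Tm = 2·12 + 4·7 = 52°C, outside 62–73°C ✗; 3' end GGA has 2 G/C ✓ — fails.
F2 (25 nt, A=11 T=6 G=6 C=2): longest run = 5, exceeds 4 ✗; Tm = 2·17 + 4·8 = 66°C ✓; 3' end AAA has 0 G/C, need ≥1 ✗ — fails.
F3 (24 nt, A=10 T=6 G=3 C=5): longest run = 4 ✓; Tm = 2·16 + 4·8 = 64°C ✓; 3' end ATG has 1 G/C ✓ — passes.
F4 (23 nt, A=4 T=4 G=9 C=6): longest run = 4 ✓; Tm = 2·8 + 4·15 = 76°C, outside 62–73°C ✗; 3' end CCC has 3 G/C ✓ — fails.
F5 (24 nt, A=5 T=4 G=6 C=9): longest run = 4 ✓; Tm = 2·9 + 4·15 = 78°C, outside 62–73°C ✗; 3' end CCG has 3 G/C ✓ — fails.

F3 only.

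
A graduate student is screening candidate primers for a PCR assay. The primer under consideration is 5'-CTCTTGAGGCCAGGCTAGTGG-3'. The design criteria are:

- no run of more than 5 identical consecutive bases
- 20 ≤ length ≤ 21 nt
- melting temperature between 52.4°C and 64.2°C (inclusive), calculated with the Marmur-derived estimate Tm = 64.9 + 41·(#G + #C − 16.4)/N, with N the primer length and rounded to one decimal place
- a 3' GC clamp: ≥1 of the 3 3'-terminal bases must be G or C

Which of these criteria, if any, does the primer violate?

Base counts: A=3, T=5, G=8, C=5 (length 21).
homopolymer run: longest run = 2 ✓
length: length 21 ✓
Tm: Tm = 64.9 + 41·(13 − 16.4)/21 = 58.3°C ✓
GC clamp: 3' end TGG has 2 G/C ✓

Meets all criteria.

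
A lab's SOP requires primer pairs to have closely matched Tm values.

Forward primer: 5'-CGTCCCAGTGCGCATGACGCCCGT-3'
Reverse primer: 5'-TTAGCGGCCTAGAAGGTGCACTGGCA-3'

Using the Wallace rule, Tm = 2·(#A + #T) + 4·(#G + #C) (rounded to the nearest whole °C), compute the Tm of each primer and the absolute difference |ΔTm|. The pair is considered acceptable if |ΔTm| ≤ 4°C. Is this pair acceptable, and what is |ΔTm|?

|ΔTm| = 0°C; the pair is acceptable.

Forward: A=3 T=4 G=7 C=10 → Tm = 2·7 + 4·17 = 82°C.
Reverse: A=6 T=5 G=9 C=6 → Tm = 2·11 + 4·15 = 82°C.
|ΔTm| = |82 − 82| = 0°C, ≤ 4°C.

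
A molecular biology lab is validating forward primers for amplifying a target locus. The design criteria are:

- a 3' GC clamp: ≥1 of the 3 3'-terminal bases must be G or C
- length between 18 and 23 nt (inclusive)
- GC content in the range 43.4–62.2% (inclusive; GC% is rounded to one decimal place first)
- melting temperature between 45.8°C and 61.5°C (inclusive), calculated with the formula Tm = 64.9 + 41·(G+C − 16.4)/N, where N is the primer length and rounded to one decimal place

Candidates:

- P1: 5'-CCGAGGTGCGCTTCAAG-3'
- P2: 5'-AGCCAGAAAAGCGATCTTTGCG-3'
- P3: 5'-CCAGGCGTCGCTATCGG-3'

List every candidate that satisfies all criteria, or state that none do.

P1 (17 nt, A=3 T=3 G=6 C=5): 3' end AAG has 1 G/C ✓; length 17, outside 18–23 ✗; GC 11/17 = 64.7%, outside 43.4–62.2% ✗; Tm = 64.9 + 41·(11 − 16.4)/17 = 51.9°C ✓ — fails.
P2 (22 nt, A=7 T=4 G=6 C=5): 3' end GCG has 3 G/C ✓; length 22 ✓; GC 11/22 = 50.0% ✓; Tm = 64.9 + 41·(11 − 16.4)/22 = 54.8°C ✓ — passes.
P3 (17 nt, A=2 T=3 G=6 C=6): 3' end CGG has 3 G/C ✓; length 17, outside 18–23 ✗; GC 12/17 = 70.6%, outside 43.4–62.2% ✗; Tm = 64.9 + 41·(12 − 16.4)/17 = 54.3°C ✓ — fails.

P2 only.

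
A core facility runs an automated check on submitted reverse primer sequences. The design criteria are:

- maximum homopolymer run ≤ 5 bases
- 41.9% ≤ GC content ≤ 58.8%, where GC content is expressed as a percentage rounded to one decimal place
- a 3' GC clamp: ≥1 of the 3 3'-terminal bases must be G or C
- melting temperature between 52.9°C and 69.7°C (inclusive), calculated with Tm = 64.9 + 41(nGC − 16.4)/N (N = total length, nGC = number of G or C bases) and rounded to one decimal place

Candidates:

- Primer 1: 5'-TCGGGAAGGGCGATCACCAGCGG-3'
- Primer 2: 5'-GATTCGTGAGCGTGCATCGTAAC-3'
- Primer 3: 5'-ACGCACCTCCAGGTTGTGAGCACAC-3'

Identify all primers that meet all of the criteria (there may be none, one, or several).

Primer 1 (23 nt, A=5 T=2 G=10 C=6): longest run = 3 ✓; GC 16/23 = 69.6%, outside 41.9–58.8% ✗; 3' end CGG has 3 G/C ✓; Tm = 64.9 + 41·(16 − 16.4)/23 = 64.2°C ✓ — fails.
Primer 2 (23 nt, A=5 T=6 G=7 C=5): longest run = 2 ✓; GC 12/23 = 52.2% ✓; 3' end AAC has 1 G/C ✓; Tm = 64.9 + 41·(12 − 16.4)/23 = 57.1°C ✓ — passes.
Primer 3 (25 nt, A=6 T=4 G=6 C=9): longest run = 2 ✓; GC 15/25 = 60.0%, outside 41.9–58.8% ✗; 3' end CAC has 2 G/C ✓; Tm = 64.9 + 41·(15 − 16.4)/25 = 62.6°C ✓ — fails.

Primer 2 only.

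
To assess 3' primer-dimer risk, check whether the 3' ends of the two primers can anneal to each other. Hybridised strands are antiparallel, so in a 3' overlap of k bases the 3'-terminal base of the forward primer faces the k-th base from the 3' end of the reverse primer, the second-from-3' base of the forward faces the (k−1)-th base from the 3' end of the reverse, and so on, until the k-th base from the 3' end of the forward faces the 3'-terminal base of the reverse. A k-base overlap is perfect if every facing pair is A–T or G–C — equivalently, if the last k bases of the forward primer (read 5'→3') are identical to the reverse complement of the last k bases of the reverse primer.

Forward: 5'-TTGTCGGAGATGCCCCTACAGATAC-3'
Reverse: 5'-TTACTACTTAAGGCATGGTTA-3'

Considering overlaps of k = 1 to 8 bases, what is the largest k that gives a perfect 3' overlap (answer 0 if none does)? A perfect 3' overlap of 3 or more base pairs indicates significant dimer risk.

Last 8 bases (5'→3') — forward …ACAGATAC, reverse …CATGGTTA.
Reverse complement of the reverse primer's last 8 bases: TAACCATG; its first k bases are the reverse complement of the reverse primer's last k bases, so a perfect k-base overlap needs the forward primer's last k bases to equal them.
Comparing (forward last k vs required): k=1: C vs T ✗; k=2: AC vs TA ✗; k=3: TAC vs TAA ✗; k=4: ATAC vs TAAC ✗; k=5: GATAC vs TAACC ✗; k=6: AGATAC vs TAACCA ✗; k=7: CAGATAC vs TAACCAT ✗; k=8: ACAGATAC vs TAACCATG ✗.
No overlap length from 1 to 8 is perfect, so the longest perfect 3' overlap is 0.

Longest perfect overlap: 0 complementary base pairs; below the dimer-risk threshold (threshold 3).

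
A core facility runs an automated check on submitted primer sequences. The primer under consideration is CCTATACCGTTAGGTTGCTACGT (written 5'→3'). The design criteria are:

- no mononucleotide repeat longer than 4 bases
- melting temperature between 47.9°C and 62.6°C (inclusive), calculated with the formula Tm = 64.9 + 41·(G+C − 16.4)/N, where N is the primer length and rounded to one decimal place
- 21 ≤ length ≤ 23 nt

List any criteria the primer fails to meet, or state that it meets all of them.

Meets all criteria.

Base counts: A=4, T=8, G=5, C=6 (length 23).
homopolymer run: longest run = 2 ✓
Tm: Tm = 64.9 + 41·(11 − 16.4)/23 = 55.3°C ✓
length: length 23 ✓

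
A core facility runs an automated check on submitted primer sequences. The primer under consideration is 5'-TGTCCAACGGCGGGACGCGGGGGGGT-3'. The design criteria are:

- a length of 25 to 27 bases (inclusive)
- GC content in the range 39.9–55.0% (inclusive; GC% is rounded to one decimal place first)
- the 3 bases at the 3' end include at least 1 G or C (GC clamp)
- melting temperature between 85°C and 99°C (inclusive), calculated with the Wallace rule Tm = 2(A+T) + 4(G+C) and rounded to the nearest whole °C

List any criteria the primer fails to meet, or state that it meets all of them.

Base counts: A=3, T=3, G=14, C=6 (length 26).
length: length 26 ✓
GC content: GC 20/26 = 76.9%, outside 39.9–55.0% ✗
GC clamp: 3' end GGT has 2 G/C ✓
Tm: Tm = 2·6 + 4·20 = 92°C ✓

Fails: GC content.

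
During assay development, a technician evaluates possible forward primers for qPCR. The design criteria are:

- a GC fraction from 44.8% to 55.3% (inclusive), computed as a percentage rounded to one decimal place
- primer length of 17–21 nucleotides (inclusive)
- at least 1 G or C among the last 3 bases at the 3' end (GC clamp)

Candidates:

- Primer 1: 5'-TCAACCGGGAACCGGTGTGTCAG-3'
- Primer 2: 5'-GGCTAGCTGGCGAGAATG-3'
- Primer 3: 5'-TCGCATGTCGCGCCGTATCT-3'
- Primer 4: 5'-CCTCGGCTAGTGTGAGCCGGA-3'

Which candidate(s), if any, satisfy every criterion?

Primer 1 (23 nt, A=5 T=4 G=8 C=6): GC 14/23 = 60.9%, outside 44.8–55.3% ✗; length 23, outside 17–21 ✗; 3' end CAG has 2 G/C ✓ — fails.
Primer 2 (18 nt, A=4 T=3 G=8 C=3): GC 11/18 = 61.1%, outside 44.8–55.3% ✗; length 18 ✓; 3' end ATG has 1 G/C ✓ — fails.
Primer 3 (20 nt, A=2 T=6 G=5 C=7): GC 12/20 = 60.0%, outside 44.8–55.3% ✗; length 20 ✓; 3' end TCT has 1 G/C ✓ — fails.
Primer 4 (21 nt, A=3 T=4 G=8 C=6): GC 14/21 = 66.7%, outside 44.8–55.3% ✗; length 21 ✓; 3' end GGA has 2 G/C ✓ — fails.

None of the candidates satisfy all criteria.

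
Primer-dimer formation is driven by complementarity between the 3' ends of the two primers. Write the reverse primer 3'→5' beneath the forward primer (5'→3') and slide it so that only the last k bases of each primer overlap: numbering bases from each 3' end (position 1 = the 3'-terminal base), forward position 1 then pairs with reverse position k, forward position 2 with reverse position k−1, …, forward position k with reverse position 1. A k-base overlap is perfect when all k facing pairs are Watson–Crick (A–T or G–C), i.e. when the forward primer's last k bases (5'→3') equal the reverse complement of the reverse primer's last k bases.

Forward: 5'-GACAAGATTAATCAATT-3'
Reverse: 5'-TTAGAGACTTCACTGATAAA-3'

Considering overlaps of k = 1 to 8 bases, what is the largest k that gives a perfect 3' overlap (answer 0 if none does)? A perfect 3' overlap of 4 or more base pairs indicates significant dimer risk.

Longest perfect overlap: 2 complementary base pairs; below the dimer-risk threshold (threshold 4).

Last 8 bases (5'→3') — forward …AATCAATT, reverse …CTGATAAA.
Reverse complement of the reverse primer's last 8 bases: TTTATCAG; its first k bases are the reverse complement of the reverse primer's last k bases, so a perfect k-base overlap needs the forward primer's last k bases to equal them.
Comparing (forward last k vs required): k=1: T vs T ✓; k=2: TT vs TT ✓; k=3: ATT vs TTT ✗; k=4: AATT vs TTTA ✗; k=5: CAATT vs TTTAT ✗; k=6: TCAATT vs TTTATC ✗; k=7: ATCAATT vs TTTATCA ✗; k=8: AATCAATT vs TTTATCAG ✗.
Perfect overlaps at k = 1, 2; the largest is 2.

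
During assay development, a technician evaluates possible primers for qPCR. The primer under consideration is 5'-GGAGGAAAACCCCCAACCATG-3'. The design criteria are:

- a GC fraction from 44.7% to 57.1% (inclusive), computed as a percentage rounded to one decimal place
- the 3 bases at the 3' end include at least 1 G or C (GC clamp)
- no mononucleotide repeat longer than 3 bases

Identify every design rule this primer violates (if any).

Fails: homopolymer run.

Base counts: A=8, T=1, G=5, C=7 (length 21).
GC content: GC 12/21 = 57.1% ✓
GC clamp: 3' end ATG has 1 G/C ✓
homopolymer run: longest run = 5, exceeds 3 ✗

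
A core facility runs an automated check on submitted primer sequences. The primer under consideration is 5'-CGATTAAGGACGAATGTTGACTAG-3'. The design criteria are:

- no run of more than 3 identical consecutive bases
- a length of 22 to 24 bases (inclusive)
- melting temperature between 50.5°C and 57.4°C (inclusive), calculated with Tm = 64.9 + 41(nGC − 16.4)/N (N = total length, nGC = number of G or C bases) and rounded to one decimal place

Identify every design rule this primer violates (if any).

Base counts: A=8, T=6, G=7, C=3 (length 24).
homopolymer run: longest run = 2 ✓
length: length 24 ✓
Tm: Tm = 64.9 + 41·(10 − 16.4)/24 = 54.0°C ✓

Meets all criteria.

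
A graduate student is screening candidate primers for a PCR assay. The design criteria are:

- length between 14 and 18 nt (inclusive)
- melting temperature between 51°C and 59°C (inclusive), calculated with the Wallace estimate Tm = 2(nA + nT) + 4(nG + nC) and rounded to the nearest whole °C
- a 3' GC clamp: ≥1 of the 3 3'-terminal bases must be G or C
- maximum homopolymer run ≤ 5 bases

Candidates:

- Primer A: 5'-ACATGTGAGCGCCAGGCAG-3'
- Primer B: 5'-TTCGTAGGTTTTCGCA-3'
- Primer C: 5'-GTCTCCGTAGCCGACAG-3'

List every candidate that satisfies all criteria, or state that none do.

Primer C only.

Primer A (19 nt, A=5 T=2 G=7 C=5): length 19, outside 14–18 ✗; Tm = 2·7 + 4·12 = 62°C, outside 51–59°C ✗; 3' end CAG has 2 G/C ✓; longest run = 2 ✓ — fails.
Primer B (16 nt, A=2 T=7 G=4 C=3): length 16 ✓; Tm = 2·9 + 4·7 = 46°C, outside 51–59°C ✗; 3' end GCA has 2 G/C ✓; longest run = 4 ✓ — fails.
Primer C (17 nt, A=3 T=3 G=5 C=6): length 17 ✓; Tm = 2·6 + 4·11 = 56°C ✓; 3' end CAG has 2 G/C ✓; longest run = 2 ✓ — passes.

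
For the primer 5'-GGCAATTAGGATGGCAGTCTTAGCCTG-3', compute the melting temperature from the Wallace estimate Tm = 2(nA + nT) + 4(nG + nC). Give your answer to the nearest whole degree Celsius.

82°C

Base counts: A=6, T=7, G=9, C=5 (length 27).
Tm = 2·(6+7) + 4·(9+5) = 2·13 + 4·14 = 26 + 56 = 82°C.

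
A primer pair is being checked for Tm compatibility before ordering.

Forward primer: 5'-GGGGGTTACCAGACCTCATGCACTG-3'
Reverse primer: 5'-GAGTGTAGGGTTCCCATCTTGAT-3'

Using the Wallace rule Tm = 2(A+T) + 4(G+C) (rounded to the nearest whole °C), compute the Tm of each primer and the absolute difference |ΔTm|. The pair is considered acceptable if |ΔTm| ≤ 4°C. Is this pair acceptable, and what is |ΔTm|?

Forward: A=5 T=5 G=8 C=7 → Tm = 2·10 + 4·15 = 80°C.
Reverse: A=4 T=8 G=7 C=4 → Tm = 2·12 + 4·11 = 68°C.
|ΔTm| = |80 − 68| = 12°C, > 4°C.

|ΔTm| = 12°C; the pair is not acceptable.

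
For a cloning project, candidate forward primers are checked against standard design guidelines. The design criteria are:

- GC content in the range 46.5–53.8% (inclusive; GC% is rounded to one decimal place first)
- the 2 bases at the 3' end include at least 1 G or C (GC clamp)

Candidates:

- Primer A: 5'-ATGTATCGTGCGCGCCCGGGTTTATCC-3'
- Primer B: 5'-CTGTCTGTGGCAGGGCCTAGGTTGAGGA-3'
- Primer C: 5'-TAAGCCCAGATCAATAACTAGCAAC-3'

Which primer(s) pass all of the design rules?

Primer A (27 nt, A=3 T=8 G=8 C=8): GC 16/27 = 59.3%, outside 46.5–53.8% ✗; 3' end CC has 2 G/C ✓ — fails.
Primer B (28 nt, A=4 T=7 G=12 C=5): GC 17/28 = 60.7%, outside 46.5–53.8% ✗; 3' end GA has 1 G/C ✓ — fails.
Primer C (25 nt, A=11 T=4 G=3 C=7): GC 10/25 = 40.0%, outside 46.5–53.8% ✗; 3' end AC has 1 G/C ✓ — fails.

None of the candidates satisfy all criteria.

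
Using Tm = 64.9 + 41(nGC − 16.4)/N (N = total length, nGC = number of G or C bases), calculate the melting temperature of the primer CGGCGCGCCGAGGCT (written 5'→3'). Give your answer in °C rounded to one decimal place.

55.6°C

Base counts: A=1, T=1, G=7, C=6; G+C = 13, N = 15.
Tm = 64.9 + 41·(13 − 16.4)/15 = 64.9 + -139.40/15 = 55.6°C.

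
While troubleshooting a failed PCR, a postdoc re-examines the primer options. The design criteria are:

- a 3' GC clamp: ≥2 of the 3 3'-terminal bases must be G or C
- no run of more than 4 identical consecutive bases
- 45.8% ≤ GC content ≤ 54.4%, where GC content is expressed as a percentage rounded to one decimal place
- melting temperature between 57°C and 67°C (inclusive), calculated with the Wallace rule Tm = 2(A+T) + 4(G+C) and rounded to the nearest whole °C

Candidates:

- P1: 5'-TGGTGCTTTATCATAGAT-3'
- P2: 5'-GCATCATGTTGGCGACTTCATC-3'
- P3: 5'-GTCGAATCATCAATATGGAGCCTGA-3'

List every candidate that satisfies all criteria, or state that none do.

None of the candidates satisfy all criteria.

P1 (18 nt, A=4 T=8 G=4 C=2): 3' end GAT has 1 G/C, need ≥2 ✗; longest run = 3 ✓; GC 6/18 = 33.3%, outside 45.8–54.4% ✗; Tm = 2·12 + 4·6 = 48°C, outside 57–67°C ✗ — fails.
P2 (22 nt, A=4 T=7 G=5 C=6): 3' end ATC has 1 G/C, need ≥2 ✗; longest run = 2 ✓; GC 11/22 = 50.0% ✓; Tm = 2·11 + 4·11 = 66°C ✓ — fails.
P3 (25 nt, A=8 T=6 G=6 C=5): 3' end TGA has 1 G/C, need ≥2 ✗; longest run = 2 ✓; GC 11/25 = 44.0%, outside 45.8–54.4% ✗; Tm = 2·14 + 4·11 = 72°C, outside 57–67°C ✗ — fails.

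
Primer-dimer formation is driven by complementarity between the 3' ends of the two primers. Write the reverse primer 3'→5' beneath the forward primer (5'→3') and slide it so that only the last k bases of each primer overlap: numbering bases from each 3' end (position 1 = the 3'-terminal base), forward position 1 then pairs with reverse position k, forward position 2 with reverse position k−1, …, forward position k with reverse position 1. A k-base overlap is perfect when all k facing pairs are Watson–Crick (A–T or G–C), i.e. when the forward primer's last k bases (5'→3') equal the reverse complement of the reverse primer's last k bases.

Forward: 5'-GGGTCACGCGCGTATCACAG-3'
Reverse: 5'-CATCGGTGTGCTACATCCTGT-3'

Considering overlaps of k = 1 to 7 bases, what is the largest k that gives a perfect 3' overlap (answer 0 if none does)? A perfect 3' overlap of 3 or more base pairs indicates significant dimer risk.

Last 7 bases (5'→3') — forward …ATCACAG, reverse …ATCCTGT.
Reverse complement of the reverse primer's last 7 bases: ACAGGAT; its first k bases are the reverse complement of the reverse primer's last k bases, so a perfect k-base overlap needs the forward primer's last k bases to equal them.
Comparing (forward last k vs required): k=1: G vs A ✗; k=2: AG vs AC ✗; k=3: CAG vs ACA ✗; k=4: ACAG vs ACAG ✓; k=5: CACAG vs ACAGG ✗; k=6: TCACAG vs ACAGGA ✗; k=7: ATCACAG vs ACAGGAT ✗.
Only k = 4 is perfect, so the longest perfect 3' overlap is 4.

Longest perfect overlap: 4 complementary base pairs; significant dimer risk (threshold 3).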